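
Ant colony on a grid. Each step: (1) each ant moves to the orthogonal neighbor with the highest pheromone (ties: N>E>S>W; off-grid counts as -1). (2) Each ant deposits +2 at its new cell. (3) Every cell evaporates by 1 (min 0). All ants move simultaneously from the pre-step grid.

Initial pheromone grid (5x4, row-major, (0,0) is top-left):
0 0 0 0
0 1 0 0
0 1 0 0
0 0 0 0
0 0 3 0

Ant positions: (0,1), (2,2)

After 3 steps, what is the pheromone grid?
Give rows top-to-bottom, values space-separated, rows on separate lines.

After step 1: ants at (1,1),(2,1)
  0 0 0 0
  0 2 0 0
  0 2 0 0
  0 0 0 0
  0 0 2 0
After step 2: ants at (2,1),(1,1)
  0 0 0 0
  0 3 0 0
  0 3 0 0
  0 0 0 0
  0 0 1 0
After step 3: ants at (1,1),(2,1)
  0 0 0 0
  0 4 0 0
  0 4 0 0
  0 0 0 0
  0 0 0 0

0 0 0 0
0 4 0 0
0 4 0 0
0 0 0 0
0 0 0 0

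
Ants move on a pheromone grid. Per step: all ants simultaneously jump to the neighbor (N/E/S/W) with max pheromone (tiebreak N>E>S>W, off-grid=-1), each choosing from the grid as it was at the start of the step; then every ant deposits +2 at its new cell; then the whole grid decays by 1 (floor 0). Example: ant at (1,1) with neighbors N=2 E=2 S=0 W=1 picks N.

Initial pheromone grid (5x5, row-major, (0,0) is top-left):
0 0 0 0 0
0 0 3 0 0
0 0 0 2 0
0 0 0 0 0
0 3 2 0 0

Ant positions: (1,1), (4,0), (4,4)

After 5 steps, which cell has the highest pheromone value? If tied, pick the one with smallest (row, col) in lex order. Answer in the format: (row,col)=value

Answer: (1,2)=4

Derivation:
Step 1: ant0:(1,1)->E->(1,2) | ant1:(4,0)->E->(4,1) | ant2:(4,4)->N->(3,4)
  grid max=4 at (1,2)
Step 2: ant0:(1,2)->N->(0,2) | ant1:(4,1)->E->(4,2) | ant2:(3,4)->N->(2,4)
  grid max=3 at (1,2)
Step 3: ant0:(0,2)->S->(1,2) | ant1:(4,2)->W->(4,1) | ant2:(2,4)->N->(1,4)
  grid max=4 at (1,2)
Step 4: ant0:(1,2)->N->(0,2) | ant1:(4,1)->E->(4,2) | ant2:(1,4)->N->(0,4)
  grid max=3 at (1,2)
Step 5: ant0:(0,2)->S->(1,2) | ant1:(4,2)->W->(4,1) | ant2:(0,4)->S->(1,4)
  grid max=4 at (1,2)
Final grid:
  0 0 0 0 0
  0 0 4 0 1
  0 0 0 0 0
  0 0 0 0 0
  0 4 1 0 0
Max pheromone 4 at (1,2)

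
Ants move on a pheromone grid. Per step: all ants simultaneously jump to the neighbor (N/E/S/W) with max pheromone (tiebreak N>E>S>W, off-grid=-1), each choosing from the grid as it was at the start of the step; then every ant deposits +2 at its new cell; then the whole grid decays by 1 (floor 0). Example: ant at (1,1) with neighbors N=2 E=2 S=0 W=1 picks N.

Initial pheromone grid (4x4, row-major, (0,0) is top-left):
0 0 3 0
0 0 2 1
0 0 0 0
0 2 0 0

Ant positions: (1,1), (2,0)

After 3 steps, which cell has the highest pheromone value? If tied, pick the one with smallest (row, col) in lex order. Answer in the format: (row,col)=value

Step 1: ant0:(1,1)->E->(1,2) | ant1:(2,0)->N->(1,0)
  grid max=3 at (1,2)
Step 2: ant0:(1,2)->N->(0,2) | ant1:(1,0)->N->(0,0)
  grid max=3 at (0,2)
Step 3: ant0:(0,2)->S->(1,2) | ant1:(0,0)->E->(0,1)
  grid max=3 at (1,2)
Final grid:
  0 1 2 0
  0 0 3 0
  0 0 0 0
  0 0 0 0
Max pheromone 3 at (1,2)

Answer: (1,2)=3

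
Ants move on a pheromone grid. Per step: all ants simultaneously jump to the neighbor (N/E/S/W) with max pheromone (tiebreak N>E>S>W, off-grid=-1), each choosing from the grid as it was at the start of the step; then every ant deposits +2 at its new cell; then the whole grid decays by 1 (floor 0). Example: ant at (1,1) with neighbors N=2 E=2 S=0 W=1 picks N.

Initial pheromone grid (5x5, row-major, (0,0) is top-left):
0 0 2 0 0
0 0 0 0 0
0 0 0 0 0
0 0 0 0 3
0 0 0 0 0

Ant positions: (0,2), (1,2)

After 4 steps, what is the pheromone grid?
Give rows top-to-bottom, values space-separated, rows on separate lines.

After step 1: ants at (0,3),(0,2)
  0 0 3 1 0
  0 0 0 0 0
  0 0 0 0 0
  0 0 0 0 2
  0 0 0 0 0
After step 2: ants at (0,2),(0,3)
  0 0 4 2 0
  0 0 0 0 0
  0 0 0 0 0
  0 0 0 0 1
  0 0 0 0 0
After step 3: ants at (0,3),(0,2)
  0 0 5 3 0
  0 0 0 0 0
  0 0 0 0 0
  0 0 0 0 0
  0 0 0 0 0
After step 4: ants at (0,2),(0,3)
  0 0 6 4 0
  0 0 0 0 0
  0 0 0 0 0
  0 0 0 0 0
  0 0 0 0 0

0 0 6 4 0
0 0 0 0 0
0 0 0 0 0
0 0 0 0 0
0 0 0 0 0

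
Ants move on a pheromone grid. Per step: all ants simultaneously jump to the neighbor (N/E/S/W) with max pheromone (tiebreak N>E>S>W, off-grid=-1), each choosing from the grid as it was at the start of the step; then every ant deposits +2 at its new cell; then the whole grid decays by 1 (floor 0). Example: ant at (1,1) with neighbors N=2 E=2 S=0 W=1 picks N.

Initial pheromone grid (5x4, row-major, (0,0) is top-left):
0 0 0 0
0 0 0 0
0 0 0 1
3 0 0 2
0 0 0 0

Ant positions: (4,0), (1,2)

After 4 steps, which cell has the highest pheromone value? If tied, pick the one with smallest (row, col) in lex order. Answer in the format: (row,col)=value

Answer: (3,0)=3

Derivation:
Step 1: ant0:(4,0)->N->(3,0) | ant1:(1,2)->N->(0,2)
  grid max=4 at (3,0)
Step 2: ant0:(3,0)->N->(2,0) | ant1:(0,2)->E->(0,3)
  grid max=3 at (3,0)
Step 3: ant0:(2,0)->S->(3,0) | ant1:(0,3)->S->(1,3)
  grid max=4 at (3,0)
Step 4: ant0:(3,0)->N->(2,0) | ant1:(1,3)->N->(0,3)
  grid max=3 at (3,0)
Final grid:
  0 0 0 1
  0 0 0 0
  1 0 0 0
  3 0 0 0
  0 0 0 0
Max pheromone 3 at (3,0)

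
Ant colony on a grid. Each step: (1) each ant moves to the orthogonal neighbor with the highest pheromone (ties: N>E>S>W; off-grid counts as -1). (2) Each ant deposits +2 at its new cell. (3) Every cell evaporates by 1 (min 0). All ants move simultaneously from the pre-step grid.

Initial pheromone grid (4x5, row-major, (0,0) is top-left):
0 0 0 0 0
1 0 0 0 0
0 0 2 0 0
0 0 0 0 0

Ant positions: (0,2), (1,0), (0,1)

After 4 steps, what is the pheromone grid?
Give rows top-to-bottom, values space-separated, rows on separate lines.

After step 1: ants at (0,3),(0,0),(0,2)
  1 0 1 1 0
  0 0 0 0 0
  0 0 1 0 0
  0 0 0 0 0
After step 2: ants at (0,2),(0,1),(0,3)
  0 1 2 2 0
  0 0 0 0 0
  0 0 0 0 0
  0 0 0 0 0
After step 3: ants at (0,3),(0,2),(0,2)
  0 0 5 3 0
  0 0 0 0 0
  0 0 0 0 0
  0 0 0 0 0
After step 4: ants at (0,2),(0,3),(0,3)
  0 0 6 6 0
  0 0 0 0 0
  0 0 0 0 0
  0 0 0 0 0

0 0 6 6 0
0 0 0 0 0
0 0 0 0 0
0 0 0 0 0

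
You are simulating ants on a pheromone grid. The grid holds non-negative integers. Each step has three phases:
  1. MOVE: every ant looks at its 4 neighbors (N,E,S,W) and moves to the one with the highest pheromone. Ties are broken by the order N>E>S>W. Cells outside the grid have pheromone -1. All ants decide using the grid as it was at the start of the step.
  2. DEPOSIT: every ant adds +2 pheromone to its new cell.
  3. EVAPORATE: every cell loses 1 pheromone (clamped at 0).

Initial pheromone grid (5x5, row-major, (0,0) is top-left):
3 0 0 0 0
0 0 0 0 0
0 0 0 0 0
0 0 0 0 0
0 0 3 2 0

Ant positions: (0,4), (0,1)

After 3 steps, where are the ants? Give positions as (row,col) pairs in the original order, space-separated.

Step 1: ant0:(0,4)->S->(1,4) | ant1:(0,1)->W->(0,0)
  grid max=4 at (0,0)
Step 2: ant0:(1,4)->N->(0,4) | ant1:(0,0)->E->(0,1)
  grid max=3 at (0,0)
Step 3: ant0:(0,4)->S->(1,4) | ant1:(0,1)->W->(0,0)
  grid max=4 at (0,0)

(1,4) (0,0)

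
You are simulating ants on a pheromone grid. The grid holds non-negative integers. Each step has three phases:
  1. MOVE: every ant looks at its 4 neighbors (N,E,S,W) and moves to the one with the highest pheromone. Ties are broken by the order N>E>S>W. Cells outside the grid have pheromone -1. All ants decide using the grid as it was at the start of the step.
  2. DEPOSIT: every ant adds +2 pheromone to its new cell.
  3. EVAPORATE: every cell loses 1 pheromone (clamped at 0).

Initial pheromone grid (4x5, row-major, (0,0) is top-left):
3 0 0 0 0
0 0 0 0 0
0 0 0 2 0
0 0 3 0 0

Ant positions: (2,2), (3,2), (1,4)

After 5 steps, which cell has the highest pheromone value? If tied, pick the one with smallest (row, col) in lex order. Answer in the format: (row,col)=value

Answer: (3,2)=8

Derivation:
Step 1: ant0:(2,2)->S->(3,2) | ant1:(3,2)->N->(2,2) | ant2:(1,4)->N->(0,4)
  grid max=4 at (3,2)
Step 2: ant0:(3,2)->N->(2,2) | ant1:(2,2)->S->(3,2) | ant2:(0,4)->S->(1,4)
  grid max=5 at (3,2)
Step 3: ant0:(2,2)->S->(3,2) | ant1:(3,2)->N->(2,2) | ant2:(1,4)->N->(0,4)
  grid max=6 at (3,2)
Step 4: ant0:(3,2)->N->(2,2) | ant1:(2,2)->S->(3,2) | ant2:(0,4)->S->(1,4)
  grid max=7 at (3,2)
Step 5: ant0:(2,2)->S->(3,2) | ant1:(3,2)->N->(2,2) | ant2:(1,4)->N->(0,4)
  grid max=8 at (3,2)
Final grid:
  0 0 0 0 1
  0 0 0 0 0
  0 0 5 0 0
  0 0 8 0 0
Max pheromone 8 at (3,2)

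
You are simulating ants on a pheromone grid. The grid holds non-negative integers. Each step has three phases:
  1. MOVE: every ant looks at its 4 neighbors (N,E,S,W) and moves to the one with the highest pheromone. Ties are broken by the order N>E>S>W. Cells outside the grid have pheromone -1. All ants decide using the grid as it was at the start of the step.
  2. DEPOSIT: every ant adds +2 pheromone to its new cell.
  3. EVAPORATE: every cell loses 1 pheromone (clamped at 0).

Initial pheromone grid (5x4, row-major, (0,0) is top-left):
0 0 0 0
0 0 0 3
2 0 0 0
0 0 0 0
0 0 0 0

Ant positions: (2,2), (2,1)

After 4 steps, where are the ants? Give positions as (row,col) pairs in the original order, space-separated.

Step 1: ant0:(2,2)->N->(1,2) | ant1:(2,1)->W->(2,0)
  grid max=3 at (2,0)
Step 2: ant0:(1,2)->E->(1,3) | ant1:(2,0)->N->(1,0)
  grid max=3 at (1,3)
Step 3: ant0:(1,3)->N->(0,3) | ant1:(1,0)->S->(2,0)
  grid max=3 at (2,0)
Step 4: ant0:(0,3)->S->(1,3) | ant1:(2,0)->N->(1,0)
  grid max=3 at (1,3)

(1,3) (1,0)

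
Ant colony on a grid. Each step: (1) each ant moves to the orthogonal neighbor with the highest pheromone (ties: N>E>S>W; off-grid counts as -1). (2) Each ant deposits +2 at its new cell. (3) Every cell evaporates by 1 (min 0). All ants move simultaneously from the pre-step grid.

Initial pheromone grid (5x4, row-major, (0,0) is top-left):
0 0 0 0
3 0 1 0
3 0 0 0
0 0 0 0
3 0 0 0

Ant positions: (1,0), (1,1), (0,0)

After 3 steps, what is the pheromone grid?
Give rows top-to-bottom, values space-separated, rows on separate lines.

After step 1: ants at (2,0),(1,0),(1,0)
  0 0 0 0
  6 0 0 0
  4 0 0 0
  0 0 0 0
  2 0 0 0
After step 2: ants at (1,0),(2,0),(2,0)
  0 0 0 0
  7 0 0 0
  7 0 0 0
  0 0 0 0
  1 0 0 0
After step 3: ants at (2,0),(1,0),(1,0)
  0 0 0 0
  10 0 0 0
  8 0 0 0
  0 0 0 0
  0 0 0 0

0 0 0 0
10 0 0 0
8 0 0 0
0 0 0 0
0 0 0 0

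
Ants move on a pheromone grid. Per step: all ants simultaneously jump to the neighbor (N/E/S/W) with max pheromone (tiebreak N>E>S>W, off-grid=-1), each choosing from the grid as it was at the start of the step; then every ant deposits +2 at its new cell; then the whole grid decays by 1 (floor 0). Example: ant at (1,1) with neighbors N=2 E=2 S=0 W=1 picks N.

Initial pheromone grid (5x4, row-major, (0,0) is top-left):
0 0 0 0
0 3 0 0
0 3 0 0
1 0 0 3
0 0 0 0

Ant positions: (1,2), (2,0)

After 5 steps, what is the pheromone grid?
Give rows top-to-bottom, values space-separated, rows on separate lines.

After step 1: ants at (1,1),(2,1)
  0 0 0 0
  0 4 0 0
  0 4 0 0
  0 0 0 2
  0 0 0 0
After step 2: ants at (2,1),(1,1)
  0 0 0 0
  0 5 0 0
  0 5 0 0
  0 0 0 1
  0 0 0 0
After step 3: ants at (1,1),(2,1)
  0 0 0 0
  0 6 0 0
  0 6 0 0
  0 0 0 0
  0 0 0 0
After step 4: ants at (2,1),(1,1)
  0 0 0 0
  0 7 0 0
  0 7 0 0
  0 0 0 0
  0 0 0 0
After step 5: ants at (1,1),(2,1)
  0 0 0 0
  0 8 0 0
  0 8 0 0
  0 0 0 0
  0 0 0 0

0 0 0 0
0 8 0 0
0 8 0 0
0 0 0 0
0 0 0 0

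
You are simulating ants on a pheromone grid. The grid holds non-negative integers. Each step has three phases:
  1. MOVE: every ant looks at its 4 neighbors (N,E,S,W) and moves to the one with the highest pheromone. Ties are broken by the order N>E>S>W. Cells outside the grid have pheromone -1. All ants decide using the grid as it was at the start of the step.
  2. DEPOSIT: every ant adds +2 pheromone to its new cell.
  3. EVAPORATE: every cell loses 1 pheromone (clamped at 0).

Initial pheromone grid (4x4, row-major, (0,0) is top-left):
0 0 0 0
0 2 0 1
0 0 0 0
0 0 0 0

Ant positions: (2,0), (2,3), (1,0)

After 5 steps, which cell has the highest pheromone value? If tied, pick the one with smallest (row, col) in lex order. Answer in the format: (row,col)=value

Answer: (1,1)=7

Derivation:
Step 1: ant0:(2,0)->N->(1,0) | ant1:(2,3)->N->(1,3) | ant2:(1,0)->E->(1,1)
  grid max=3 at (1,1)
Step 2: ant0:(1,0)->E->(1,1) | ant1:(1,3)->N->(0,3) | ant2:(1,1)->W->(1,0)
  grid max=4 at (1,1)
Step 3: ant0:(1,1)->W->(1,0) | ant1:(0,3)->S->(1,3) | ant2:(1,0)->E->(1,1)
  grid max=5 at (1,1)
Step 4: ant0:(1,0)->E->(1,1) | ant1:(1,3)->N->(0,3) | ant2:(1,1)->W->(1,0)
  grid max=6 at (1,1)
Step 5: ant0:(1,1)->W->(1,0) | ant1:(0,3)->S->(1,3) | ant2:(1,0)->E->(1,1)
  grid max=7 at (1,1)
Final grid:
  0 0 0 0
  5 7 0 2
  0 0 0 0
  0 0 0 0
Max pheromone 7 at (1,1)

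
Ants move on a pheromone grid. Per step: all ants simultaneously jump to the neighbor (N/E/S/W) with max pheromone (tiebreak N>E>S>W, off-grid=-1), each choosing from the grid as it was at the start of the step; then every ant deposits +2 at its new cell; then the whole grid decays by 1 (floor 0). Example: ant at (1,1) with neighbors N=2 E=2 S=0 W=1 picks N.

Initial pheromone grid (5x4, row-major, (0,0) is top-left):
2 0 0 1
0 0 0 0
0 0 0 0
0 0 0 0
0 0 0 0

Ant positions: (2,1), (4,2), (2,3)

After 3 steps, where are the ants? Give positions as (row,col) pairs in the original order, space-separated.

Step 1: ant0:(2,1)->N->(1,1) | ant1:(4,2)->N->(3,2) | ant2:(2,3)->N->(1,3)
  grid max=1 at (0,0)
Step 2: ant0:(1,1)->N->(0,1) | ant1:(3,2)->N->(2,2) | ant2:(1,3)->N->(0,3)
  grid max=1 at (0,1)
Step 3: ant0:(0,1)->E->(0,2) | ant1:(2,2)->N->(1,2) | ant2:(0,3)->S->(1,3)
  grid max=1 at (0,2)

(0,2) (1,2) (1,3)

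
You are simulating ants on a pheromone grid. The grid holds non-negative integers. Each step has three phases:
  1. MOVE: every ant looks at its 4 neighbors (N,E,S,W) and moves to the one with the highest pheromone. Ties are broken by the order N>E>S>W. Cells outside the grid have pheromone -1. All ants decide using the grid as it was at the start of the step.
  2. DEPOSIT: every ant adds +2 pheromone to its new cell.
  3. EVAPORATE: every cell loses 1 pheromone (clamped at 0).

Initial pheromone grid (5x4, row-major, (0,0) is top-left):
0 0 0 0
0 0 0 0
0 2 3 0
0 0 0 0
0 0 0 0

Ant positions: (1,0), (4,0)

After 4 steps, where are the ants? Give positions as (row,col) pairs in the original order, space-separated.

Step 1: ant0:(1,0)->N->(0,0) | ant1:(4,0)->N->(3,0)
  grid max=2 at (2,2)
Step 2: ant0:(0,0)->E->(0,1) | ant1:(3,0)->N->(2,0)
  grid max=1 at (0,1)
Step 3: ant0:(0,1)->E->(0,2) | ant1:(2,0)->N->(1,0)
  grid max=1 at (0,2)
Step 4: ant0:(0,2)->E->(0,3) | ant1:(1,0)->N->(0,0)
  grid max=1 at (0,0)

(0,3) (0,0)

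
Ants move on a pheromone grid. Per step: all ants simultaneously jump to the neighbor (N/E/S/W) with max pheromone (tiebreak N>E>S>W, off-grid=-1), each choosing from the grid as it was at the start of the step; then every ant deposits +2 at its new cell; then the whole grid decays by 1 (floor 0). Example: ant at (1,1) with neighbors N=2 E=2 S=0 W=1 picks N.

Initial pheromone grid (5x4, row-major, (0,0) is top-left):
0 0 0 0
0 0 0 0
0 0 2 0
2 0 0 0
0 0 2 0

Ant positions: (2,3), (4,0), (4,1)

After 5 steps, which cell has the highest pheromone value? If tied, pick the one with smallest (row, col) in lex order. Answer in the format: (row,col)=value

Answer: (2,2)=7

Derivation:
Step 1: ant0:(2,3)->W->(2,2) | ant1:(4,0)->N->(3,0) | ant2:(4,1)->E->(4,2)
  grid max=3 at (2,2)
Step 2: ant0:(2,2)->N->(1,2) | ant1:(3,0)->N->(2,0) | ant2:(4,2)->N->(3,2)
  grid max=2 at (2,2)
Step 3: ant0:(1,2)->S->(2,2) | ant1:(2,0)->S->(3,0) | ant2:(3,2)->N->(2,2)
  grid max=5 at (2,2)
Step 4: ant0:(2,2)->N->(1,2) | ant1:(3,0)->N->(2,0) | ant2:(2,2)->N->(1,2)
  grid max=4 at (2,2)
Step 5: ant0:(1,2)->S->(2,2) | ant1:(2,0)->S->(3,0) | ant2:(1,2)->S->(2,2)
  grid max=7 at (2,2)
Final grid:
  0 0 0 0
  0 0 2 0
  0 0 7 0
  3 0 0 0
  0 0 0 0
Max pheromone 7 at (2,2)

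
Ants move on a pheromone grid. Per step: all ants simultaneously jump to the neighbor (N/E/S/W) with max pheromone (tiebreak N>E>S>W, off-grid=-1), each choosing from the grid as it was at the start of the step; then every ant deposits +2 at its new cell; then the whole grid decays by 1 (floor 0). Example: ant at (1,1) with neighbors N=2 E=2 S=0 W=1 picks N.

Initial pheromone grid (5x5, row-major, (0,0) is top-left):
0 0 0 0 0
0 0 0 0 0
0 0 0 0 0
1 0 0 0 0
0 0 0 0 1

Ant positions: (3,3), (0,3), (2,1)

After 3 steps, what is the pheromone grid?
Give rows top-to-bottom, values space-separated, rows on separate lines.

After step 1: ants at (2,3),(0,4),(1,1)
  0 0 0 0 1
  0 1 0 0 0
  0 0 0 1 0
  0 0 0 0 0
  0 0 0 0 0
After step 2: ants at (1,3),(1,4),(0,1)
  0 1 0 0 0
  0 0 0 1 1
  0 0 0 0 0
  0 0 0 0 0
  0 0 0 0 0
After step 3: ants at (1,4),(1,3),(0,2)
  0 0 1 0 0
  0 0 0 2 2
  0 0 0 0 0
  0 0 0 0 0
  0 0 0 0 0

0 0 1 0 0
0 0 0 2 2
0 0 0 0 0
0 0 0 0 0
0 0 0 0 0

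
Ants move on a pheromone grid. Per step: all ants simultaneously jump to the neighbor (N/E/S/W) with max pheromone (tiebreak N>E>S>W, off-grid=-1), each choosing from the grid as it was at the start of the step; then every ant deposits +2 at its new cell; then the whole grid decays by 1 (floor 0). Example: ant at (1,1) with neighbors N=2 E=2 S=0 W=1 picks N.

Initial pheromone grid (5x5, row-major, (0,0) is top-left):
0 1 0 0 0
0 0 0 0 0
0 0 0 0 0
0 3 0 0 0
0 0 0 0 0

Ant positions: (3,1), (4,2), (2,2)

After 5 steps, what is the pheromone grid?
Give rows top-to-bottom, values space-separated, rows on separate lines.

After step 1: ants at (2,1),(3,2),(1,2)
  0 0 0 0 0
  0 0 1 0 0
  0 1 0 0 0
  0 2 1 0 0
  0 0 0 0 0
After step 2: ants at (3,1),(3,1),(0,2)
  0 0 1 0 0
  0 0 0 0 0
  0 0 0 0 0
  0 5 0 0 0
  0 0 0 0 0
After step 3: ants at (2,1),(2,1),(0,3)
  0 0 0 1 0
  0 0 0 0 0
  0 3 0 0 0
  0 4 0 0 0
  0 0 0 0 0
After step 4: ants at (3,1),(3,1),(0,4)
  0 0 0 0 1
  0 0 0 0 0
  0 2 0 0 0
  0 7 0 0 0
  0 0 0 0 0
After step 5: ants at (2,1),(2,1),(1,4)
  0 0 0 0 0
  0 0 0 0 1
  0 5 0 0 0
  0 6 0 0 0
  0 0 0 0 0

0 0 0 0 0
0 0 0 0 1
0 5 0 0 0
0 6 0 0 0
0 0 0 0 0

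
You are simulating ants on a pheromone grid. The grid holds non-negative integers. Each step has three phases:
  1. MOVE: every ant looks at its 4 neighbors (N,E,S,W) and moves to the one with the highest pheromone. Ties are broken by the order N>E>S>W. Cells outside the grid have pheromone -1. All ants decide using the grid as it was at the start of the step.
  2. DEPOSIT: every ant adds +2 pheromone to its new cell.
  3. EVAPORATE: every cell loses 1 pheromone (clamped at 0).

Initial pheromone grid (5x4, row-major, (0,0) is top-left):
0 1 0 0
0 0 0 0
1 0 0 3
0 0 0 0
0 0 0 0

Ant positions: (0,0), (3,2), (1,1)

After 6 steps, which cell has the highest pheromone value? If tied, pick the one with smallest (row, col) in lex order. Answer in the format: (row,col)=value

Answer: (0,1)=7

Derivation:
Step 1: ant0:(0,0)->E->(0,1) | ant1:(3,2)->N->(2,2) | ant2:(1,1)->N->(0,1)
  grid max=4 at (0,1)
Step 2: ant0:(0,1)->E->(0,2) | ant1:(2,2)->E->(2,3) | ant2:(0,1)->E->(0,2)
  grid max=3 at (0,1)
Step 3: ant0:(0,2)->W->(0,1) | ant1:(2,3)->N->(1,3) | ant2:(0,2)->W->(0,1)
  grid max=6 at (0,1)
Step 4: ant0:(0,1)->E->(0,2) | ant1:(1,3)->S->(2,3) | ant2:(0,1)->E->(0,2)
  grid max=5 at (0,1)
Step 5: ant0:(0,2)->W->(0,1) | ant1:(2,3)->N->(1,3) | ant2:(0,2)->W->(0,1)
  grid max=8 at (0,1)
Step 6: ant0:(0,1)->E->(0,2) | ant1:(1,3)->S->(2,3) | ant2:(0,1)->E->(0,2)
  grid max=7 at (0,1)
Final grid:
  0 7 7 0
  0 0 0 0
  0 0 0 3
  0 0 0 0
  0 0 0 0
Max pheromone 7 at (0,1)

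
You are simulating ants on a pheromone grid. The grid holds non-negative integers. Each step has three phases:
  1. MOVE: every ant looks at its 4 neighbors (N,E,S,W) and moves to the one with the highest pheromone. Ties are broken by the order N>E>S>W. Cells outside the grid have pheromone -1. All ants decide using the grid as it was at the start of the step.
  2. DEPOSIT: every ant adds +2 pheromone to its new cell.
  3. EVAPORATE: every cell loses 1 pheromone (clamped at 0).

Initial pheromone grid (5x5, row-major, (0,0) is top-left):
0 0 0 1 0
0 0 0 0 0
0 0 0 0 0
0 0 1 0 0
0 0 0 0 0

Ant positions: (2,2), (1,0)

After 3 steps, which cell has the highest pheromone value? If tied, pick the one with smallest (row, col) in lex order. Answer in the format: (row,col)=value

Answer: (3,2)=2

Derivation:
Step 1: ant0:(2,2)->S->(3,2) | ant1:(1,0)->N->(0,0)
  grid max=2 at (3,2)
Step 2: ant0:(3,2)->N->(2,2) | ant1:(0,0)->E->(0,1)
  grid max=1 at (0,1)
Step 3: ant0:(2,2)->S->(3,2) | ant1:(0,1)->E->(0,2)
  grid max=2 at (3,2)
Final grid:
  0 0 1 0 0
  0 0 0 0 0
  0 0 0 0 0
  0 0 2 0 0
  0 0 0 0 0
Max pheromone 2 at (3,2)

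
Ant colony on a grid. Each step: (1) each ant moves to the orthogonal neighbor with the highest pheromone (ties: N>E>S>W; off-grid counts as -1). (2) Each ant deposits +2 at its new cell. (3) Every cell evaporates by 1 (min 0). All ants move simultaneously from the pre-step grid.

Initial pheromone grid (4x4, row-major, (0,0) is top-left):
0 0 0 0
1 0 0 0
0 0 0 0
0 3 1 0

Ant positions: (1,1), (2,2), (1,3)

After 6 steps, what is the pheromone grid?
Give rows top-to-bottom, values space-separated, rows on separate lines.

After step 1: ants at (1,0),(3,2),(0,3)
  0 0 0 1
  2 0 0 0
  0 0 0 0
  0 2 2 0
After step 2: ants at (0,0),(3,1),(1,3)
  1 0 0 0
  1 0 0 1
  0 0 0 0
  0 3 1 0
After step 3: ants at (1,0),(3,2),(0,3)
  0 0 0 1
  2 0 0 0
  0 0 0 0
  0 2 2 0
After step 4: ants at (0,0),(3,1),(1,3)
  1 0 0 0
  1 0 0 1
  0 0 0 0
  0 3 1 0
After step 5: ants at (1,0),(3,2),(0,3)
  0 0 0 1
  2 0 0 0
  0 0 0 0
  0 2 2 0
After step 6: ants at (0,0),(3,1),(1,3)
  1 0 0 0
  1 0 0 1
  0 0 0 0
  0 3 1 0

1 0 0 0
1 0 0 1
0 0 0 0
0 3 1 0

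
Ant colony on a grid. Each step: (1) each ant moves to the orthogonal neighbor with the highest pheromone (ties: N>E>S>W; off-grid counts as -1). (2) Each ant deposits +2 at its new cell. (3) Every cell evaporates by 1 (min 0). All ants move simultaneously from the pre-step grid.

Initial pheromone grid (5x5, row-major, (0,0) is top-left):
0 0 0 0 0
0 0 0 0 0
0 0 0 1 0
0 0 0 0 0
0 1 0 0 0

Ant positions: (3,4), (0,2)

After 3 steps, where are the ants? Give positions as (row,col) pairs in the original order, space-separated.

Step 1: ant0:(3,4)->N->(2,4) | ant1:(0,2)->E->(0,3)
  grid max=1 at (0,3)
Step 2: ant0:(2,4)->N->(1,4) | ant1:(0,3)->E->(0,4)
  grid max=1 at (0,4)
Step 3: ant0:(1,4)->N->(0,4) | ant1:(0,4)->S->(1,4)
  grid max=2 at (0,4)

(0,4) (1,4)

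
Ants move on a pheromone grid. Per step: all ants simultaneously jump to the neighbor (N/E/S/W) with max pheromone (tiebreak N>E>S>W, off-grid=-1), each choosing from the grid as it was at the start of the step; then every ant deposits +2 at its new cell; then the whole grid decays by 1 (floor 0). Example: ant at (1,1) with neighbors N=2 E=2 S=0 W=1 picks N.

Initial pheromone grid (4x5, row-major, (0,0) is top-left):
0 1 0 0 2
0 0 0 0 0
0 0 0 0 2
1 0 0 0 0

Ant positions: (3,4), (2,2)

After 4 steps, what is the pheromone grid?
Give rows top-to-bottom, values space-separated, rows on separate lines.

After step 1: ants at (2,4),(1,2)
  0 0 0 0 1
  0 0 1 0 0
  0 0 0 0 3
  0 0 0 0 0
After step 2: ants at (1,4),(0,2)
  0 0 1 0 0
  0 0 0 0 1
  0 0 0 0 2
  0 0 0 0 0
After step 3: ants at (2,4),(0,3)
  0 0 0 1 0
  0 0 0 0 0
  0 0 0 0 3
  0 0 0 0 0
After step 4: ants at (1,4),(0,4)
  0 0 0 0 1
  0 0 0 0 1
  0 0 0 0 2
  0 0 0 0 0

0 0 0 0 1
0 0 0 0 1
0 0 0 0 2
0 0 0 0 0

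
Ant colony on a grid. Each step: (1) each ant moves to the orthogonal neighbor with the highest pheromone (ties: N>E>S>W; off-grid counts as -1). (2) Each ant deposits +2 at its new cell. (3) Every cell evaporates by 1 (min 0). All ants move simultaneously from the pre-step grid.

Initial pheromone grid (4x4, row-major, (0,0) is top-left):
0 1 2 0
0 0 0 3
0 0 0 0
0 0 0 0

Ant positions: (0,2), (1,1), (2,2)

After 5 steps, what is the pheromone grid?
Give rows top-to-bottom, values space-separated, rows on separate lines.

After step 1: ants at (0,1),(0,1),(1,2)
  0 4 1 0
  0 0 1 2
  0 0 0 0
  0 0 0 0
After step 2: ants at (0,2),(0,2),(1,3)
  0 3 4 0
  0 0 0 3
  0 0 0 0
  0 0 0 0
After step 3: ants at (0,1),(0,1),(0,3)
  0 6 3 1
  0 0 0 2
  0 0 0 0
  0 0 0 0
After step 4: ants at (0,2),(0,2),(0,2)
  0 5 8 0
  0 0 0 1
  0 0 0 0
  0 0 0 0
After step 5: ants at (0,1),(0,1),(0,1)
  0 10 7 0
  0 0 0 0
  0 0 0 0
  0 0 0 0

0 10 7 0
0 0 0 0
0 0 0 0
0 0 0 0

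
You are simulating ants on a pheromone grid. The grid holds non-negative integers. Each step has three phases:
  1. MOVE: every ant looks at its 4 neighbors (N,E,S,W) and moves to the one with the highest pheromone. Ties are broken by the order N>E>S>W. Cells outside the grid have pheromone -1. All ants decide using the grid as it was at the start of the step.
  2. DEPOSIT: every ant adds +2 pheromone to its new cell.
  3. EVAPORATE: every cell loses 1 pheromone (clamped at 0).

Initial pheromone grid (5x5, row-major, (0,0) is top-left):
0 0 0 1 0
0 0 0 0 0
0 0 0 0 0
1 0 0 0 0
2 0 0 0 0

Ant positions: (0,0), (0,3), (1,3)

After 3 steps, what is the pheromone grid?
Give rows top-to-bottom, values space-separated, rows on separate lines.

After step 1: ants at (0,1),(0,4),(0,3)
  0 1 0 2 1
  0 0 0 0 0
  0 0 0 0 0
  0 0 0 0 0
  1 0 0 0 0
After step 2: ants at (0,2),(0,3),(0,4)
  0 0 1 3 2
  0 0 0 0 0
  0 0 0 0 0
  0 0 0 0 0
  0 0 0 0 0
After step 3: ants at (0,3),(0,4),(0,3)
  0 0 0 6 3
  0 0 0 0 0
  0 0 0 0 0
  0 0 0 0 0
  0 0 0 0 0

0 0 0 6 3
0 0 0 0 0
0 0 0 0 0
0 0 0 0 0
0 0 0 0 0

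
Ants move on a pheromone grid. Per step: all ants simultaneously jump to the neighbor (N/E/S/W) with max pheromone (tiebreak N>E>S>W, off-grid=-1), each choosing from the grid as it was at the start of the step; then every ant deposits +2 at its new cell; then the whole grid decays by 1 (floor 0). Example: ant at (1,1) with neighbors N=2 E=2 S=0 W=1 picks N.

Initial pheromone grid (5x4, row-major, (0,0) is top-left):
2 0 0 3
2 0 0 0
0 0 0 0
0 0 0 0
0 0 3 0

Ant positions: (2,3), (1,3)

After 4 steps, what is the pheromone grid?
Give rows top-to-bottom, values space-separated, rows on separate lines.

After step 1: ants at (1,3),(0,3)
  1 0 0 4
  1 0 0 1
  0 0 0 0
  0 0 0 0
  0 0 2 0
After step 2: ants at (0,3),(1,3)
  0 0 0 5
  0 0 0 2
  0 0 0 0
  0 0 0 0
  0 0 1 0
After step 3: ants at (1,3),(0,3)
  0 0 0 6
  0 0 0 3
  0 0 0 0
  0 0 0 0
  0 0 0 0
After step 4: ants at (0,3),(1,3)
  0 0 0 7
  0 0 0 4
  0 0 0 0
  0 0 0 0
  0 0 0 0

0 0 0 7
0 0 0 4
0 0 0 0
0 0 0 0
0 0 0 0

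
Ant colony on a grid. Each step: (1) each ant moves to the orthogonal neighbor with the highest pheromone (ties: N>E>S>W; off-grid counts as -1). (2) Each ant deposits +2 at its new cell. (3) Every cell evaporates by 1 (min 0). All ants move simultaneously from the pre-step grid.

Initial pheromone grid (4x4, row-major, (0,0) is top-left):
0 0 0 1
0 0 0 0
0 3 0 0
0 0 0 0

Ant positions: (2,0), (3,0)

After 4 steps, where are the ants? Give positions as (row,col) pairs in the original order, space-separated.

Step 1: ant0:(2,0)->E->(2,1) | ant1:(3,0)->N->(2,0)
  grid max=4 at (2,1)
Step 2: ant0:(2,1)->W->(2,0) | ant1:(2,0)->E->(2,1)
  grid max=5 at (2,1)
Step 3: ant0:(2,0)->E->(2,1) | ant1:(2,1)->W->(2,0)
  grid max=6 at (2,1)
Step 4: ant0:(2,1)->W->(2,0) | ant1:(2,0)->E->(2,1)
  grid max=7 at (2,1)

(2,0) (2,1)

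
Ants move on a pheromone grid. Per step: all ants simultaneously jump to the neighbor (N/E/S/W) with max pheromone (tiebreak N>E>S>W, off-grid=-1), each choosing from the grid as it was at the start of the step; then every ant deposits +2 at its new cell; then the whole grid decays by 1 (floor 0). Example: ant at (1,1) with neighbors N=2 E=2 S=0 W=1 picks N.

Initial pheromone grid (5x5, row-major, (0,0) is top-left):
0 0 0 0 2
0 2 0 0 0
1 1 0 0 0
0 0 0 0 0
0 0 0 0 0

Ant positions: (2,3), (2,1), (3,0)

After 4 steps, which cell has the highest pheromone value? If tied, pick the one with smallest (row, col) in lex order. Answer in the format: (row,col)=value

Answer: (1,1)=4

Derivation:
Step 1: ant0:(2,3)->N->(1,3) | ant1:(2,1)->N->(1,1) | ant2:(3,0)->N->(2,0)
  grid max=3 at (1,1)
Step 2: ant0:(1,3)->N->(0,3) | ant1:(1,1)->N->(0,1) | ant2:(2,0)->N->(1,0)
  grid max=2 at (1,1)
Step 3: ant0:(0,3)->E->(0,4) | ant1:(0,1)->S->(1,1) | ant2:(1,0)->E->(1,1)
  grid max=5 at (1,1)
Step 4: ant0:(0,4)->S->(1,4) | ant1:(1,1)->N->(0,1) | ant2:(1,1)->N->(0,1)
  grid max=4 at (1,1)
Final grid:
  0 3 0 0 0
  0 4 0 0 1
  0 0 0 0 0
  0 0 0 0 0
  0 0 0 0 0
Max pheromone 4 at (1,1)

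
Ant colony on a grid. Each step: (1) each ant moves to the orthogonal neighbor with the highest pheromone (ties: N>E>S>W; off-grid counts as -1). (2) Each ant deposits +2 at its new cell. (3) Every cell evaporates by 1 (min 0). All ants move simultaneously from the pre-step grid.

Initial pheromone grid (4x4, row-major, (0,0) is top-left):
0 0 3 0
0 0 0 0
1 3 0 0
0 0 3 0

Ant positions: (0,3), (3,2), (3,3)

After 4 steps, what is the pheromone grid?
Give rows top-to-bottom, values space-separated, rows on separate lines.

After step 1: ants at (0,2),(2,2),(3,2)
  0 0 4 0
  0 0 0 0
  0 2 1 0
  0 0 4 0
After step 2: ants at (0,3),(3,2),(2,2)
  0 0 3 1
  0 0 0 0
  0 1 2 0
  0 0 5 0
After step 3: ants at (0,2),(2,2),(3,2)
  0 0 4 0
  0 0 0 0
  0 0 3 0
  0 0 6 0
After step 4: ants at (0,3),(3,2),(2,2)
  0 0 3 1
  0 0 0 0
  0 0 4 0
  0 0 7 0

0 0 3 1
0 0 0 0
0 0 4 0
0 0 7 0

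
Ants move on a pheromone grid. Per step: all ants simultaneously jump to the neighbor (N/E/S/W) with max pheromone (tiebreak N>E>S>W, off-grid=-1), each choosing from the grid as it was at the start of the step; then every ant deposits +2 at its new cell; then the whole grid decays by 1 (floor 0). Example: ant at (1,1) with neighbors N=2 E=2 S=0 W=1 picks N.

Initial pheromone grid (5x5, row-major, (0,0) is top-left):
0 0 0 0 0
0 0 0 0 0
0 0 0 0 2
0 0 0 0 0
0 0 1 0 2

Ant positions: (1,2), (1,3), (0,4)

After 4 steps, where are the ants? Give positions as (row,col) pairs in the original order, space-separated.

Step 1: ant0:(1,2)->N->(0,2) | ant1:(1,3)->N->(0,3) | ant2:(0,4)->S->(1,4)
  grid max=1 at (0,2)
Step 2: ant0:(0,2)->E->(0,3) | ant1:(0,3)->W->(0,2) | ant2:(1,4)->S->(2,4)
  grid max=2 at (0,2)
Step 3: ant0:(0,3)->W->(0,2) | ant1:(0,2)->E->(0,3) | ant2:(2,4)->N->(1,4)
  grid max=3 at (0,2)
Step 4: ant0:(0,2)->E->(0,3) | ant1:(0,3)->W->(0,2) | ant2:(1,4)->S->(2,4)
  grid max=4 at (0,2)

(0,3) (0,2) (2,4)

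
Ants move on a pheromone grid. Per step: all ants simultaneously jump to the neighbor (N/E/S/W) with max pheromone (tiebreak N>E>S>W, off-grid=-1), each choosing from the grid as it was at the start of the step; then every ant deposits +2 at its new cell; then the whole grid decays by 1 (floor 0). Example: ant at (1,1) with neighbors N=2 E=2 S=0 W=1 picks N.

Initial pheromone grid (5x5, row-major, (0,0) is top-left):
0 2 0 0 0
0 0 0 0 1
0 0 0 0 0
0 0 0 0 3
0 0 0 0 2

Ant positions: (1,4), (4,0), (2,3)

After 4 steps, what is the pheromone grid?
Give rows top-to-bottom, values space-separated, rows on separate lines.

After step 1: ants at (0,4),(3,0),(1,3)
  0 1 0 0 1
  0 0 0 1 0
  0 0 0 0 0
  1 0 0 0 2
  0 0 0 0 1
After step 2: ants at (1,4),(2,0),(0,3)
  0 0 0 1 0
  0 0 0 0 1
  1 0 0 0 0
  0 0 0 0 1
  0 0 0 0 0
After step 3: ants at (0,4),(1,0),(0,4)
  0 0 0 0 3
  1 0 0 0 0
  0 0 0 0 0
  0 0 0 0 0
  0 0 0 0 0
After step 4: ants at (1,4),(0,0),(1,4)
  1 0 0 0 2
  0 0 0 0 3
  0 0 0 0 0
  0 0 0 0 0
  0 0 0 0 0

1 0 0 0 2
0 0 0 0 3
0 0 0 0 0
0 0 0 0 0
0 0 0 0 0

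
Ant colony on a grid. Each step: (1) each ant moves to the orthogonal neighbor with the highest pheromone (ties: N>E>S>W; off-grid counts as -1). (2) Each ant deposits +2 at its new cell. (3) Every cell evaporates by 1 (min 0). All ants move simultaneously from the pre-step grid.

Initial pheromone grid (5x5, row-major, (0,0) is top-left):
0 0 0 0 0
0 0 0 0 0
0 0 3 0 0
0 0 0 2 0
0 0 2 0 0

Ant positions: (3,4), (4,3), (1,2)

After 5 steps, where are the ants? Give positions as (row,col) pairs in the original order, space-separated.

Step 1: ant0:(3,4)->W->(3,3) | ant1:(4,3)->N->(3,3) | ant2:(1,2)->S->(2,2)
  grid max=5 at (3,3)
Step 2: ant0:(3,3)->N->(2,3) | ant1:(3,3)->N->(2,3) | ant2:(2,2)->N->(1,2)
  grid max=4 at (3,3)
Step 3: ant0:(2,3)->S->(3,3) | ant1:(2,3)->S->(3,3) | ant2:(1,2)->S->(2,2)
  grid max=7 at (3,3)
Step 4: ant0:(3,3)->N->(2,3) | ant1:(3,3)->N->(2,3) | ant2:(2,2)->E->(2,3)
  grid max=7 at (2,3)
Step 5: ant0:(2,3)->S->(3,3) | ant1:(2,3)->S->(3,3) | ant2:(2,3)->S->(3,3)
  grid max=11 at (3,3)

(3,3) (3,3) (3,3)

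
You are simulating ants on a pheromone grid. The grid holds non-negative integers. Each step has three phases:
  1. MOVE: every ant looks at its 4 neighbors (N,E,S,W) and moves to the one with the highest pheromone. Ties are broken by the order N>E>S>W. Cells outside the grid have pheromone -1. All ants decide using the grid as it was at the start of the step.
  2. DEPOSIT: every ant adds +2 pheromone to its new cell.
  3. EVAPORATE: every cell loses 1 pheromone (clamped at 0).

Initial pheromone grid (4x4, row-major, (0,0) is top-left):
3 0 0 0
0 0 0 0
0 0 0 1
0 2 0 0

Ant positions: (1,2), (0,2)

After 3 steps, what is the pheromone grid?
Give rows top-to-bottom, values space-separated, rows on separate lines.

After step 1: ants at (0,2),(0,3)
  2 0 1 1
  0 0 0 0
  0 0 0 0
  0 1 0 0
After step 2: ants at (0,3),(0,2)
  1 0 2 2
  0 0 0 0
  0 0 0 0
  0 0 0 0
After step 3: ants at (0,2),(0,3)
  0 0 3 3
  0 0 0 0
  0 0 0 0
  0 0 0 0

0 0 3 3
0 0 0 0
0 0 0 0
0 0 0 0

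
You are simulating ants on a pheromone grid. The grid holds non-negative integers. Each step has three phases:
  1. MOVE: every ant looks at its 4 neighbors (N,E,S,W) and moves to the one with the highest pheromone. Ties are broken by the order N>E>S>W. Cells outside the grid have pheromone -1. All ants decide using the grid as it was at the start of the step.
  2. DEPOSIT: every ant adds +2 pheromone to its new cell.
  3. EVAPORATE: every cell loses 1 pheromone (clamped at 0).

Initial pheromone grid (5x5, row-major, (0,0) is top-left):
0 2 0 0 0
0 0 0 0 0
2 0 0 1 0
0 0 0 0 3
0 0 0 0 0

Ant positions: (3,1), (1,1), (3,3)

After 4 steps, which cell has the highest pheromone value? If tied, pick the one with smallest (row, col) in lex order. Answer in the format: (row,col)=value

Answer: (3,4)=3

Derivation:
Step 1: ant0:(3,1)->N->(2,1) | ant1:(1,1)->N->(0,1) | ant2:(3,3)->E->(3,4)
  grid max=4 at (3,4)
Step 2: ant0:(2,1)->W->(2,0) | ant1:(0,1)->E->(0,2) | ant2:(3,4)->N->(2,4)
  grid max=3 at (3,4)
Step 3: ant0:(2,0)->N->(1,0) | ant1:(0,2)->W->(0,1) | ant2:(2,4)->S->(3,4)
  grid max=4 at (3,4)
Step 4: ant0:(1,0)->S->(2,0) | ant1:(0,1)->E->(0,2) | ant2:(3,4)->N->(2,4)
  grid max=3 at (3,4)
Final grid:
  0 2 1 0 0
  0 0 0 0 0
  2 0 0 0 1
  0 0 0 0 3
  0 0 0 0 0
Max pheromone 3 at (3,4)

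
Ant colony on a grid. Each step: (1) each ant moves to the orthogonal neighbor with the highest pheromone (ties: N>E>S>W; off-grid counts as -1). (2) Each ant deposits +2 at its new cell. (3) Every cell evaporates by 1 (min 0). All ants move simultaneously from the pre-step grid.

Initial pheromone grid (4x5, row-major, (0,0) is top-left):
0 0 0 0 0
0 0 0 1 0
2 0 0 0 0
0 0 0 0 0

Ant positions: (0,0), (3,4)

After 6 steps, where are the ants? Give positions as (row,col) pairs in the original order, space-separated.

Step 1: ant0:(0,0)->E->(0,1) | ant1:(3,4)->N->(2,4)
  grid max=1 at (0,1)
Step 2: ant0:(0,1)->E->(0,2) | ant1:(2,4)->N->(1,4)
  grid max=1 at (0,2)
Step 3: ant0:(0,2)->E->(0,3) | ant1:(1,4)->N->(0,4)
  grid max=1 at (0,3)
Step 4: ant0:(0,3)->E->(0,4) | ant1:(0,4)->W->(0,3)
  grid max=2 at (0,3)
Step 5: ant0:(0,4)->W->(0,3) | ant1:(0,3)->E->(0,4)
  grid max=3 at (0,3)
Step 6: ant0:(0,3)->E->(0,4) | ant1:(0,4)->W->(0,3)
  grid max=4 at (0,3)

(0,4) (0,3)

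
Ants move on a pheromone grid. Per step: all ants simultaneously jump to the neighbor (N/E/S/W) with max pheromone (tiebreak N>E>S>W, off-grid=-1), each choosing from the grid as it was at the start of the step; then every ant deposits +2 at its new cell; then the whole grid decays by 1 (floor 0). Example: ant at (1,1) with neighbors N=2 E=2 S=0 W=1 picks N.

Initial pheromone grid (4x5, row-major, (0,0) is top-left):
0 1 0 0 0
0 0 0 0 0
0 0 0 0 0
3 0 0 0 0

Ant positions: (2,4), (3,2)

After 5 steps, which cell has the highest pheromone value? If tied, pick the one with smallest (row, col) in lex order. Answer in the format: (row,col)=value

Answer: (0,3)=2

Derivation:
Step 1: ant0:(2,4)->N->(1,4) | ant1:(3,2)->N->(2,2)
  grid max=2 at (3,0)
Step 2: ant0:(1,4)->N->(0,4) | ant1:(2,2)->N->(1,2)
  grid max=1 at (0,4)
Step 3: ant0:(0,4)->S->(1,4) | ant1:(1,2)->N->(0,2)
  grid max=1 at (0,2)
Step 4: ant0:(1,4)->N->(0,4) | ant1:(0,2)->E->(0,3)
  grid max=1 at (0,3)
Step 5: ant0:(0,4)->W->(0,3) | ant1:(0,3)->E->(0,4)
  grid max=2 at (0,3)
Final grid:
  0 0 0 2 2
  0 0 0 0 0
  0 0 0 0 0
  0 0 0 0 0
Max pheromone 2 at (0,3)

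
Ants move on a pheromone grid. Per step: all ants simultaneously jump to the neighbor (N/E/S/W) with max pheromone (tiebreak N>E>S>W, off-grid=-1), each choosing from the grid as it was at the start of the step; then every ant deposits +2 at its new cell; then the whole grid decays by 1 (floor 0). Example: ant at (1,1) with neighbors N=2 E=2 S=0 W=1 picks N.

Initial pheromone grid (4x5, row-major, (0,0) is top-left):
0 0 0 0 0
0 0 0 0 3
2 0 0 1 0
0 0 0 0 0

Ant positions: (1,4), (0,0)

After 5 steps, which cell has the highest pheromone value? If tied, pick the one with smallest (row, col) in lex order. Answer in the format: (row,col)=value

Step 1: ant0:(1,4)->N->(0,4) | ant1:(0,0)->E->(0,1)
  grid max=2 at (1,4)
Step 2: ant0:(0,4)->S->(1,4) | ant1:(0,1)->E->(0,2)
  grid max=3 at (1,4)
Step 3: ant0:(1,4)->N->(0,4) | ant1:(0,2)->E->(0,3)
  grid max=2 at (1,4)
Step 4: ant0:(0,4)->S->(1,4) | ant1:(0,3)->E->(0,4)
  grid max=3 at (1,4)
Step 5: ant0:(1,4)->N->(0,4) | ant1:(0,4)->S->(1,4)
  grid max=4 at (1,4)
Final grid:
  0 0 0 0 3
  0 0 0 0 4
  0 0 0 0 0
  0 0 0 0 0
Max pheromone 4 at (1,4)

Answer: (1,4)=4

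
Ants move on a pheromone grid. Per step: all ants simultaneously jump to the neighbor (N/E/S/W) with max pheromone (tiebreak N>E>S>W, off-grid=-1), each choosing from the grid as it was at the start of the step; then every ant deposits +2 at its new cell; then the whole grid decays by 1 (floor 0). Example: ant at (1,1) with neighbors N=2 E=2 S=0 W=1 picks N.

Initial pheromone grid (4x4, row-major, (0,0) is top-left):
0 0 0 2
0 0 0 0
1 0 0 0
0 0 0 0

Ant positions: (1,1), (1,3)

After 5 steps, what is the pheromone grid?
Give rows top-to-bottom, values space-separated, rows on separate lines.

After step 1: ants at (0,1),(0,3)
  0 1 0 3
  0 0 0 0
  0 0 0 0
  0 0 0 0
After step 2: ants at (0,2),(1,3)
  0 0 1 2
  0 0 0 1
  0 0 0 0
  0 0 0 0
After step 3: ants at (0,3),(0,3)
  0 0 0 5
  0 0 0 0
  0 0 0 0
  0 0 0 0
After step 4: ants at (1,3),(1,3)
  0 0 0 4
  0 0 0 3
  0 0 0 0
  0 0 0 0
After step 5: ants at (0,3),(0,3)
  0 0 0 7
  0 0 0 2
  0 0 0 0
  0 0 0 0

0 0 0 7
0 0 0 2
0 0 0 0
0 0 0 0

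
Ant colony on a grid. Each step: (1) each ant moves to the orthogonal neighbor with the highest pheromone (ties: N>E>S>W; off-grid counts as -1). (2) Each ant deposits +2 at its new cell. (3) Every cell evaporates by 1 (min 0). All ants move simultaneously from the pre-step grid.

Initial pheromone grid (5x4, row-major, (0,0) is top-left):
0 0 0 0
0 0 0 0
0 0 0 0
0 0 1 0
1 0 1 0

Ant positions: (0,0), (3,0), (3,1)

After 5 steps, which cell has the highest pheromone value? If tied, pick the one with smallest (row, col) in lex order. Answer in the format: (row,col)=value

Step 1: ant0:(0,0)->E->(0,1) | ant1:(3,0)->S->(4,0) | ant2:(3,1)->E->(3,2)
  grid max=2 at (3,2)
Step 2: ant0:(0,1)->E->(0,2) | ant1:(4,0)->N->(3,0) | ant2:(3,2)->N->(2,2)
  grid max=1 at (0,2)
Step 3: ant0:(0,2)->E->(0,3) | ant1:(3,0)->S->(4,0) | ant2:(2,2)->S->(3,2)
  grid max=2 at (3,2)
Step 4: ant0:(0,3)->S->(1,3) | ant1:(4,0)->N->(3,0) | ant2:(3,2)->N->(2,2)
  grid max=1 at (1,3)
Step 5: ant0:(1,3)->N->(0,3) | ant1:(3,0)->S->(4,0) | ant2:(2,2)->S->(3,2)
  grid max=2 at (3,2)
Final grid:
  0 0 0 1
  0 0 0 0
  0 0 0 0
  0 0 2 0
  2 0 0 0
Max pheromone 2 at (3,2)

Answer: (3,2)=2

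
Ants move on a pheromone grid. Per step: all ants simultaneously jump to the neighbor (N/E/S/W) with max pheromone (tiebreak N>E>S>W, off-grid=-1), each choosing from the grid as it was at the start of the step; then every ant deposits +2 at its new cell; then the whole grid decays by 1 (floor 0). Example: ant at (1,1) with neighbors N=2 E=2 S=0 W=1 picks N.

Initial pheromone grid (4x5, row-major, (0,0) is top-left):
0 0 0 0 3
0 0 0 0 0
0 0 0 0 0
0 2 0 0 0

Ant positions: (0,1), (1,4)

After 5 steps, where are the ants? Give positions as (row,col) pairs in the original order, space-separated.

Step 1: ant0:(0,1)->E->(0,2) | ant1:(1,4)->N->(0,4)
  grid max=4 at (0,4)
Step 2: ant0:(0,2)->E->(0,3) | ant1:(0,4)->S->(1,4)
  grid max=3 at (0,4)
Step 3: ant0:(0,3)->E->(0,4) | ant1:(1,4)->N->(0,4)
  grid max=6 at (0,4)
Step 4: ant0:(0,4)->S->(1,4) | ant1:(0,4)->S->(1,4)
  grid max=5 at (0,4)
Step 5: ant0:(1,4)->N->(0,4) | ant1:(1,4)->N->(0,4)
  grid max=8 at (0,4)

(0,4) (0,4)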